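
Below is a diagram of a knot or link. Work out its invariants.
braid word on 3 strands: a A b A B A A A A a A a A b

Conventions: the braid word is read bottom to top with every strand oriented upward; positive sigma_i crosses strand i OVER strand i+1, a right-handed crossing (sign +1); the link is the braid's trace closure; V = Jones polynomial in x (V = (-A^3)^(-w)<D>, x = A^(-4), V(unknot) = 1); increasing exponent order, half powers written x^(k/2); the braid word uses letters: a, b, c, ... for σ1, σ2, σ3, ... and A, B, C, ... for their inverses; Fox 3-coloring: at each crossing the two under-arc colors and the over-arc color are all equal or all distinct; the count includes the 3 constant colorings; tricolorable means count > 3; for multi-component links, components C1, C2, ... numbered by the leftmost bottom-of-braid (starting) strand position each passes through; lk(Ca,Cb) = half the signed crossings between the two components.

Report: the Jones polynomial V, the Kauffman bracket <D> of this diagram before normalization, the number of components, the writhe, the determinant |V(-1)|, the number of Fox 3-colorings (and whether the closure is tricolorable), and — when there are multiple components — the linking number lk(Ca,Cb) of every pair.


V(x) = -x^-4 + x^-3 + x^-1
bracket: A^-8 + 1 - A^4, w = -4
1 component, writhe -4, over 14 crossings
det 3, colorings 9 of 3^14 — tricolorable
observation: |V(-1)| = 3: so tricolorable, since 3 divides 3


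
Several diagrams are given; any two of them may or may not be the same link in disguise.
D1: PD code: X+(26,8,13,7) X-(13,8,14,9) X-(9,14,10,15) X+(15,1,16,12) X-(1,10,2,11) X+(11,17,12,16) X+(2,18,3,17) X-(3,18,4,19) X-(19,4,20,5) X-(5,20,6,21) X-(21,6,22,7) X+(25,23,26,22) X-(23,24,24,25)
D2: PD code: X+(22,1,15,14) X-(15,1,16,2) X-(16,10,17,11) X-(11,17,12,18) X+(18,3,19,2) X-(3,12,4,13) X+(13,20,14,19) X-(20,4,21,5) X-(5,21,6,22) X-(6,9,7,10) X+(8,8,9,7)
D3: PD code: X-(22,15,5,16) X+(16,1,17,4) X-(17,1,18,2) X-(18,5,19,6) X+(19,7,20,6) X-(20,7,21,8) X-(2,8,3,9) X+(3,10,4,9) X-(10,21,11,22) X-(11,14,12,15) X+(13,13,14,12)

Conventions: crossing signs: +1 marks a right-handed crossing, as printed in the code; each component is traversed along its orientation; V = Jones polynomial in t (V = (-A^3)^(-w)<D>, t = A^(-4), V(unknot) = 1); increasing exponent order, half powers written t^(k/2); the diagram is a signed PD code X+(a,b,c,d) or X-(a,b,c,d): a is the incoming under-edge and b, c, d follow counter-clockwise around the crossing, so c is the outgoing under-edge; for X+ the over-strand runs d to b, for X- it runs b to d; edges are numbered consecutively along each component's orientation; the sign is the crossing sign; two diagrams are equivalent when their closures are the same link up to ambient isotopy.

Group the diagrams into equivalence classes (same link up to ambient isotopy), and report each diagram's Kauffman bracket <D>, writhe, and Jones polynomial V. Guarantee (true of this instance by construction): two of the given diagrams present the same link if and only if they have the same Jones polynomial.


equivalence classes: {D1, D2} | {D3}
D1 (bracket A^-11 - A^-7 + 2A^-3 - 2A + 3A^5 - 2A^9 + 2A^13 - A^17; 13 crossings at w = -3): V = t^(-13/2) - 2t^(-11/2) + 2t^(-9/2) - 3t^(-7/2) + 2t^(-5/2) - 2t^(-3/2) + t^(-1/2) - t^(1/2)
V(D2) = t^(-13/2) - 2t^(-11/2) + 2t^(-9/2) - 3t^(-7/2) + 2t^(-5/2) - 2t^(-3/2) + t^(-1/2) - t^(1/2)  (w -3, c 11, <D> = A^-11 - A^-7 + 2A^-3 - 2A + 3A^5 - 2A^9 + 2A^13 - A^17)
V(D3) = t^(-9/2) - t^(-5/2) - t^(-3/2) - t^(-1/2)  [11 crossings, <D> = A^-7 + A^-3 + A - A^9, w = -3]
key observation: 2 values of V(t) split the 3 diagrams


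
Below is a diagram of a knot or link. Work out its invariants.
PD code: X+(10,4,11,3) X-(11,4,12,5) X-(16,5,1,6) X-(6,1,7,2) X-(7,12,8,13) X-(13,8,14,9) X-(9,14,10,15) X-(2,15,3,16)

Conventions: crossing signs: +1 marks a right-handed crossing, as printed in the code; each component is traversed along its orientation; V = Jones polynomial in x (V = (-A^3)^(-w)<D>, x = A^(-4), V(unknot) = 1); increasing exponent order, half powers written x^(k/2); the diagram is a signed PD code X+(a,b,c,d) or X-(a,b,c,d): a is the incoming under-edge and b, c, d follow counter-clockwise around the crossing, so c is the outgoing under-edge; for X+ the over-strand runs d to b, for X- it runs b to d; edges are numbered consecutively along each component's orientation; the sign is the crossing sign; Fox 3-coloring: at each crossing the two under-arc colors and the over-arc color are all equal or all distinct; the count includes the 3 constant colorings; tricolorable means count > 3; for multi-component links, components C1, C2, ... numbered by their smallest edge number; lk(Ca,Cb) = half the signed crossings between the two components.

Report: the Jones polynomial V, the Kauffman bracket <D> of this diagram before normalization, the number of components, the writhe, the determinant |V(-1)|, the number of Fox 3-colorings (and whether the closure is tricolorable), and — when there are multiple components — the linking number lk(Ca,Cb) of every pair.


V = x^-8 - 2x^-7 + x^-6 - 2x^-5 + 2x^-4 + x^-2
<D> = A^-10 + 2A^-2 - 2A^2 + A^6 - 2A^10 + A^14 (w = -6)
1 component over 8 crossings, w = -6
27 Fox colorings among 3^8, |V(-1)| = 9: tricolorable
why: w = -6 shifts under R1 moves; the (-A^3)^(6) factor cancels that in V


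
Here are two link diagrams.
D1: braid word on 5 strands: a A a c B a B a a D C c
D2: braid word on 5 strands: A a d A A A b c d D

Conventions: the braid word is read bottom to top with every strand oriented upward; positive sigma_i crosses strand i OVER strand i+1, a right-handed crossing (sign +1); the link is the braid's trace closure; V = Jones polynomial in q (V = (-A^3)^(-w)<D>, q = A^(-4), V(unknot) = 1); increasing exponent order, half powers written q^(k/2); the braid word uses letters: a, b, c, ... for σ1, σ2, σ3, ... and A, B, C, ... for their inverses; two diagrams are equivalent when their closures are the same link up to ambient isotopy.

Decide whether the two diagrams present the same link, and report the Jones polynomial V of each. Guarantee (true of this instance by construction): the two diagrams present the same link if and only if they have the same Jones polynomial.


equivalent: no
V(D1) = q^-1 - 1 + 2q - 2q^2 + 2q^3 - 2q^4 + q^5  (w +2, c 12, <D> = A^-14 - 2A^-10 + 2A^-6 - 2A^-2 + 2A^2 - A^6 + A^10)
V(D2) = -q^-4 + q^-3 + q^-1  [10 crossings, <D> = A^4 + A^12 - A^16, w = 0]
key observation: comparing 2 Jones polynomials yields 2 groups


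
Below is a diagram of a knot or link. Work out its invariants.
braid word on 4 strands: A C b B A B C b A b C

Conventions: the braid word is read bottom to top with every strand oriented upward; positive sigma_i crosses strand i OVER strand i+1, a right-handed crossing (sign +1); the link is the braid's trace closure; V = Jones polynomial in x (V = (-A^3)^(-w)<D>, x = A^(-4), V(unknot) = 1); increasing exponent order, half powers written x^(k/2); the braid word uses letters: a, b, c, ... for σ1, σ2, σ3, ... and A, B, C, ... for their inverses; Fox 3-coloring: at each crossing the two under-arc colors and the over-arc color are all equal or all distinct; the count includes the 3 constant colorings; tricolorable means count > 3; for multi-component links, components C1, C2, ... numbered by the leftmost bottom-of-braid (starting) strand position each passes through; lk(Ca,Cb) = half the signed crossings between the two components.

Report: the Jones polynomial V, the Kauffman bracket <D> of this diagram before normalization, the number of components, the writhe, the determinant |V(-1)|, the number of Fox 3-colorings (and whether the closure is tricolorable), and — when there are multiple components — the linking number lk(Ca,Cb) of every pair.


V = -x^-6 + x^-5 - x^-4 + 2x^-3 - x^-2 + x^-1
<D> = -A^-11 + A^-7 - 2A^-3 + A - A^5 + A^9 (w = -5)
1 component over 11 crossings, w = -5
3 Fox colorings among 3^11, |V(-1)| = 7: not tricolorable
why: det 7 = |V(-1)|; not divisible by 3, so not tricolorable


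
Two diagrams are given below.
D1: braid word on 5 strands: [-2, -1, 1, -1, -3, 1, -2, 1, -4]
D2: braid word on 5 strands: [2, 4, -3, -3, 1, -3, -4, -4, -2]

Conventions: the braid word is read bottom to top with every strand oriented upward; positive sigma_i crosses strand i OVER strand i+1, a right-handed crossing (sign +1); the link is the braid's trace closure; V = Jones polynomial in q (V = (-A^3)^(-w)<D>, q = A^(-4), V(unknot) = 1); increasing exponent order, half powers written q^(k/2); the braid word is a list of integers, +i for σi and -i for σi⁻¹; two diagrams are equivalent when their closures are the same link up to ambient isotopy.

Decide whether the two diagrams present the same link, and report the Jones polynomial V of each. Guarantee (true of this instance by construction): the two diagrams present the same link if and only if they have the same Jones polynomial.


equivalent: no
V(D1) = -q^(-5/2) - q^(-1/2)  (w -3, c 9, <D> = A^-7 + A)
D2 (bracket A^-7 + A^-3 + A - A^9; 9 crossings at w = -3): V = q^(-9/2) - q^(-5/2) - q^(-3/2) - q^(-1/2)
why: V(q) takes 2 values over 2 diagrams, fixing the grouping


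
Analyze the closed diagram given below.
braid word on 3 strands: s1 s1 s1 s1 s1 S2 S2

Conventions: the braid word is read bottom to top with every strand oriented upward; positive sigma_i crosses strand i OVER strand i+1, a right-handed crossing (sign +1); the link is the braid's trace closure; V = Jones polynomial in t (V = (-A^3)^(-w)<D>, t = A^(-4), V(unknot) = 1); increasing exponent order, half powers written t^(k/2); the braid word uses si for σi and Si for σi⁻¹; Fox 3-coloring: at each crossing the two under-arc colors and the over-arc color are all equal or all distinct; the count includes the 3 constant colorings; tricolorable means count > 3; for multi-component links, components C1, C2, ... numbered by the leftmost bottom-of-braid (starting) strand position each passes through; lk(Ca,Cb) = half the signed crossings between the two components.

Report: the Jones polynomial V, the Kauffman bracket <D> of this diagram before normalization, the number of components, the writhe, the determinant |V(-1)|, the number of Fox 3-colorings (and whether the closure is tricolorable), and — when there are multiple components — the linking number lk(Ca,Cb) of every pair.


V(t) = -t^(-1/2) - 2t^(3/2) + t^(5/2) - 2t^(7/2) + 2t^(9/2) - t^(11/2) + t^(13/2)
bracket: -A^-17 + A^-13 - 2A^-9 + 2A^-5 - A^-1 + 2A^3 + A^11, w = +3
2 components, writhe +3, over 7 crossings
lk(C1,C2) = -1
det 10, colorings 3 of 3^7 — not tricolorable
observation: w = +3 shifts under R1 moves; the (-A^3)^(-3) factor cancels that in V


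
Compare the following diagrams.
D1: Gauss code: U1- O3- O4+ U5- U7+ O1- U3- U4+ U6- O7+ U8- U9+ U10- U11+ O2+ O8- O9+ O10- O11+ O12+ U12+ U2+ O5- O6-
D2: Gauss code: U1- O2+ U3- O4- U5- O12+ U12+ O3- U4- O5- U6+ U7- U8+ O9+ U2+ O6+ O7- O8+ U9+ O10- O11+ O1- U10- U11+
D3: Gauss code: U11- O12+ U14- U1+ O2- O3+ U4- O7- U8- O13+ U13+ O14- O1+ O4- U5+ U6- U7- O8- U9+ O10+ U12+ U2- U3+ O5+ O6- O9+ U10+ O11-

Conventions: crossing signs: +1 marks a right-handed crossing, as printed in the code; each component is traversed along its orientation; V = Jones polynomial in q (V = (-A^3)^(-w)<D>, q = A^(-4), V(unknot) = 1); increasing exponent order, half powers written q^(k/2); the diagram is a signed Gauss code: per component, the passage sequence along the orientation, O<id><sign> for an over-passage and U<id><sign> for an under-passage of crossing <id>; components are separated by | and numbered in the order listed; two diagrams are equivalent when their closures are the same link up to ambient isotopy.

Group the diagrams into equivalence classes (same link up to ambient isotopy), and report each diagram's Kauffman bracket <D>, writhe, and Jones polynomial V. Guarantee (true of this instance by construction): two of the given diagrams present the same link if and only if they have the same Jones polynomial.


grouping into links: {D1} | {D2, D3}
V(D1) = 1  (w 0, c 12, <D> = 1)
D2 (bracket -A^-12 + A^-8 - A^-4 + 3 - A^4 + A^8 - A^12; 12 crossings at w = 0): V = -q^-3 + q^-2 - q^-1 + 3 - q + q^2 - q^3
V(D3) = -q^-3 + q^-2 - q^-1 + 3 - q + q^2 - q^3  (w 0, c 14, <D> = -A^-12 + A^-8 - A^-4 + 3 - A^4 + A^8 - A^12)
key observation: V(q) takes 2 values over 3 diagrams, fixing the grouping


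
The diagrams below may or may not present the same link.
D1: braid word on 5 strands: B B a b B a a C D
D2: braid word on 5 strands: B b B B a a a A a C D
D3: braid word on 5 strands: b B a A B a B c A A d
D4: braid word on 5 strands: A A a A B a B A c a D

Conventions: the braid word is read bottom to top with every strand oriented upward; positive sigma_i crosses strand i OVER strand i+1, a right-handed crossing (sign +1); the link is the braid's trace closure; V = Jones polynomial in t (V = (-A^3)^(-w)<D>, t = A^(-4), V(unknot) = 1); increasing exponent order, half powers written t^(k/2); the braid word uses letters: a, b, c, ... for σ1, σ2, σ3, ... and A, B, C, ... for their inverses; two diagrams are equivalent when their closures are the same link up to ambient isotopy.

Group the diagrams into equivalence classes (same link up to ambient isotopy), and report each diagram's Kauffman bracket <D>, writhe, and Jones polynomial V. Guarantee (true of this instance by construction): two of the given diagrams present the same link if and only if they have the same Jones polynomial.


classes: {D1, D2} | {D3, D4}
V(D1) = -t^(-3/2) - 2t^(1/2) + t^(3/2) - t^(5/2) + t^(7/2)  [9 crossings, <D> = -A^-17 + A^-13 - A^-9 + 2A^-5 + A^3, w = -1]
V(D2) = -t^(-3/2) - 2t^(1/2) + t^(3/2) - t^(5/2) + t^(7/2)  [11 crossings, <D> = -A^-17 + A^-13 - A^-9 + 2A^-5 + A^3, w = -1]
D3 (bracket A^-1 - A^3 + A^7 + A^15; 11 crossings at w = -1): V = -t^(-9/2) - t^(-5/2) + t^(-3/2) - t^(-1/2)
V(D4) = -t^(-9/2) - t^(-5/2) + t^(-3/2) - t^(-1/2)  (w -3, c 11, <D> = A^-7 - A^-3 + A + A^9)
note: V(t) takes 2 values over 4 diagrams, fixing the grouping


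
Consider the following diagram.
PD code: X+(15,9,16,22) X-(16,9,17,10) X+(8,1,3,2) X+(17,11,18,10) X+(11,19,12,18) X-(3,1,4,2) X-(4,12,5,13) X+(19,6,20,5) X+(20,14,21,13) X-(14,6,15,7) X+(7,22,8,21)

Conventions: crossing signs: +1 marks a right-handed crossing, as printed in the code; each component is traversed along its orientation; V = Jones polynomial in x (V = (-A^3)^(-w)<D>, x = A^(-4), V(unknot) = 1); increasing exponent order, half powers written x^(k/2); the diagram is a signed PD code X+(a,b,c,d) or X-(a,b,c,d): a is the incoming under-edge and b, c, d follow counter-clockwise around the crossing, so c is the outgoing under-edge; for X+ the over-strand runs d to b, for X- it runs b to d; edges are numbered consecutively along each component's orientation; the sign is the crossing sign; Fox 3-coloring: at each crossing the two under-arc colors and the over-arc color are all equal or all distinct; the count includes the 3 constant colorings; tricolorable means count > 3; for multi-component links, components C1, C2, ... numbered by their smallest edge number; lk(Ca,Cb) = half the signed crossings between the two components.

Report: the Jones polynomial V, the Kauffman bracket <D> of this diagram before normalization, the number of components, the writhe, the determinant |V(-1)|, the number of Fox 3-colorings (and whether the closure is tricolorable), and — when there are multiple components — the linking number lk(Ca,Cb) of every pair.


V(x) = 2 + x + x^2 + x^3 - x^6
bracket: A^-15 - A^-3 - A - A^5 - 2A^9, w = +3
3 components, writhe +3, over 11 crossings
lk(C1,C2) = 0
linking number lk(C1,C3) = 0
lk(C2,C3): 0
det 0, colorings 9 of 3^12 — tricolorable
observation: w = +3 shifts under R1 moves; the (-A^3)^(-3) factor cancels that in V


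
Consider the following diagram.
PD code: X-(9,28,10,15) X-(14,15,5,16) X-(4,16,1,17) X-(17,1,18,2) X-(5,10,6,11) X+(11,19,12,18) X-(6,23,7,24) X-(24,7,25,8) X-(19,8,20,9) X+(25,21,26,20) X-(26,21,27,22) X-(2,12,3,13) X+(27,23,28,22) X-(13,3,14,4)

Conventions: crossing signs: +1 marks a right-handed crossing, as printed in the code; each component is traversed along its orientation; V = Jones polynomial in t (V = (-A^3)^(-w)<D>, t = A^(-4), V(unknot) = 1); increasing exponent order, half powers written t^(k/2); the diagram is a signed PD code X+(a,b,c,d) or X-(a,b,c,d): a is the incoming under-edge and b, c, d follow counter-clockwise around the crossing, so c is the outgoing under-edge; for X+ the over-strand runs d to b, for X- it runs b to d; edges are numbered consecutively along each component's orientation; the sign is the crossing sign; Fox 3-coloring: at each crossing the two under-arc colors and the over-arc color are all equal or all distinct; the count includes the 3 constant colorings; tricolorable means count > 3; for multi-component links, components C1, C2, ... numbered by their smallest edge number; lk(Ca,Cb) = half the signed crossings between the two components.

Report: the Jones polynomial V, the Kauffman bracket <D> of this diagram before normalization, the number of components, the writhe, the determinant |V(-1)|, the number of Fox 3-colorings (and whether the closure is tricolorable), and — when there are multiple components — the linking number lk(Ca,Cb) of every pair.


V(t) = -t^-11 + 3t^-10 - 4t^-9 + 7t^-8 - 7t^-7 + 8t^-6 - 6t^-5 + 5t^-4 - 2t^-3 + t^-2
bracket: A^-16 - 2A^-12 + 5A^-8 - 6A^-4 + 8 - 7A^4 + 7A^8 - 4A^12 + 3A^16 - A^20, w = -8
3 components, writhe -8, over 14 crossings
lk(C1,C2) = -1
linking number lk(C1,C3) = -1
lk(C2,C3): -2
det 44, colorings 3 of 3^14 — not tricolorable
observation: the 3 component pairs carry total linking -4


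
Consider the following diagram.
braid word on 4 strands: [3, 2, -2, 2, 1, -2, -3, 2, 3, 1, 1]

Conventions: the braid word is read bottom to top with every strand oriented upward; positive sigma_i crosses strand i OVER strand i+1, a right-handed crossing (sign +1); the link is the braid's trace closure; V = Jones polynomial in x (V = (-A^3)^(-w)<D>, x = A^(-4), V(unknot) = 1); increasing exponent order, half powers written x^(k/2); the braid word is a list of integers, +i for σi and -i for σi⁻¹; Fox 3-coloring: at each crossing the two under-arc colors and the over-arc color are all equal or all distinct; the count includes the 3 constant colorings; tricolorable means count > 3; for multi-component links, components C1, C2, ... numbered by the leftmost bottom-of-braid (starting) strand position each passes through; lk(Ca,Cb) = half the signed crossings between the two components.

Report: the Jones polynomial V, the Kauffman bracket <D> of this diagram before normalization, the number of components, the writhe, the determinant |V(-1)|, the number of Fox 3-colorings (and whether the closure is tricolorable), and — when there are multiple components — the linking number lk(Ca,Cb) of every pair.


Jones polynomial: V(x) = x - x^2 + 2x^3 - x^4 + x^5 - x^6
<D> = A^-9 - A^-5 + A^-1 - 2A^3 + A^7 - A^11; writhe +5
components 1, writhe +5 (11 crossings)
3-colorings: 3 of 3^11, det 7 — not tricolorable
note: the word shrinks to σ3 σ2 σ1 σ2⁻¹ σ3⁻¹ σ2 σ3 σ1 σ1 after cancelling


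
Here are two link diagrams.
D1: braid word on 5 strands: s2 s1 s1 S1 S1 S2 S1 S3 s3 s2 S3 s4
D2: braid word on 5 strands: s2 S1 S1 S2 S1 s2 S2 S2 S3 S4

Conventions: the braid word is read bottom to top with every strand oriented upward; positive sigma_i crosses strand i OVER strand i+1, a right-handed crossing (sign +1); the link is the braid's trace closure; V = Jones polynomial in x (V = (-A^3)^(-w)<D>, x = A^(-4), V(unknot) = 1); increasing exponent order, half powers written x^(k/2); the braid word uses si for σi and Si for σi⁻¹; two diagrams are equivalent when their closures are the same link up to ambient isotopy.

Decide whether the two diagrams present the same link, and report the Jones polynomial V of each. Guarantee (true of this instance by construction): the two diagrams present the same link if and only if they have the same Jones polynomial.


equivalent: no
D1 (bracket 1; 12 crossings at w = 0): V = 1
V(D2) = -x^-4 + x^-3 + x^-1  (w -6, c 10, <D> = A^-14 + A^-6 - A^-2)
key observation: 2 values of V(x) split the 2 diagrams


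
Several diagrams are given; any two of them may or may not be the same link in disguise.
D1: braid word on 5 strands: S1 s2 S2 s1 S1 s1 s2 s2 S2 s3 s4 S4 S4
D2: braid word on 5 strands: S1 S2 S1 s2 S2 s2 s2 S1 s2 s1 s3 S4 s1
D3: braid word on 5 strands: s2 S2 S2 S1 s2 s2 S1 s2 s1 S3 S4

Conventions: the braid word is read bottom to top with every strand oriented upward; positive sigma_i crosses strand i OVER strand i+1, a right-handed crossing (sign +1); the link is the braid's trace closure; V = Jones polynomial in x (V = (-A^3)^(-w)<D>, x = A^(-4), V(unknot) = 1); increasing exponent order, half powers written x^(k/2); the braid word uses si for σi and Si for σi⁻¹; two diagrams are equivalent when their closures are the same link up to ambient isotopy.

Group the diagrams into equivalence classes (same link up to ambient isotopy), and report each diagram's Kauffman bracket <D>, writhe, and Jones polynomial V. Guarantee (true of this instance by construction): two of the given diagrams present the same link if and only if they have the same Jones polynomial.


grouping into links: {D1} | {D2, D3}
V(D1) = -x^(-1/2) - x^(1/2)  (w +1, c 13, <D> = A + A^5)
V(D2) = -x^(-3/2) - 2x^(1/2) + x^(3/2) - x^(5/2) + x^(7/2)  [13 crossings, <D> = -A^-11 + A^-7 - A^-3 + 2A + A^9, w = +1]
V(D3) = -x^(-3/2) - 2x^(1/2) + x^(3/2) - x^(5/2) + x^(7/2)  [11 crossings, <D> = -A^-17 + A^-13 - A^-9 + 2A^-5 + A^3, w = -1]
why: V(x) takes 2 values over 3 diagrams, fixing the grouping


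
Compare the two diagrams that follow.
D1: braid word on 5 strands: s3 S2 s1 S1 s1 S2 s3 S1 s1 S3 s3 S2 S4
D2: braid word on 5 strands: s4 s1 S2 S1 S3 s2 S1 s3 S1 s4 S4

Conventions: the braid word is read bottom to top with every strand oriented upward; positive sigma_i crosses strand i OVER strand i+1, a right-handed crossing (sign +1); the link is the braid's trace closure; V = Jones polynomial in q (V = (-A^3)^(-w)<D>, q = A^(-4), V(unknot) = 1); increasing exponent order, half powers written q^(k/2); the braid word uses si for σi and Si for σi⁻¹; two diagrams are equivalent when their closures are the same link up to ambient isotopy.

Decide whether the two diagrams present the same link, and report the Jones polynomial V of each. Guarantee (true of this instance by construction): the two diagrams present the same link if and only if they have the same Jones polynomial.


equivalent: no
V(D1) = q^(-7/2) - 2q^(-5/2) + q^(-3/2) - 2q^(-1/2) + q^(1/2) - q^(3/2)  (w -1, c 13, <D> = A^-9 - A^-5 + 2A^-1 - A^3 + 2A^7 - A^11)
V(D2) = -q^(-5/2) - q^(-1/2)  (w -1, c 11, <D> = A^-1 + A^7)
why: 2 values of V(q) split the 2 diagrams


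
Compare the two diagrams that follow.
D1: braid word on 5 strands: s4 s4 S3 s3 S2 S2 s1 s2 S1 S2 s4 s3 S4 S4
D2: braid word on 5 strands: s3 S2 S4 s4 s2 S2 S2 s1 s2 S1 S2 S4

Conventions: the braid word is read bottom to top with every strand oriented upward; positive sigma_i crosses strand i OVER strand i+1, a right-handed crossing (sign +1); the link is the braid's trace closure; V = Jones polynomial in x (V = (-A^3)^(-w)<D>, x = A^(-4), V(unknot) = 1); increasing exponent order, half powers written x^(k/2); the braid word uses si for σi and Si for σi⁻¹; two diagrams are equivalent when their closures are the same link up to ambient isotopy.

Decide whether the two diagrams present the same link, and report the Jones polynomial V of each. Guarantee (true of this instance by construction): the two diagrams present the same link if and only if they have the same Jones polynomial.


same link: yes
V(D1) = -x^-4 + x^-3 + x^-1  [14 crossings, <D> = A^4 + A^12 - A^16, w = 0]
V(D2) = -x^-4 + x^-3 + x^-1  (w -2, c 12, <D> = A^-2 + A^6 - A^10)
note: Markov moves rewrite D1 (14 crossings) into D2 (12)


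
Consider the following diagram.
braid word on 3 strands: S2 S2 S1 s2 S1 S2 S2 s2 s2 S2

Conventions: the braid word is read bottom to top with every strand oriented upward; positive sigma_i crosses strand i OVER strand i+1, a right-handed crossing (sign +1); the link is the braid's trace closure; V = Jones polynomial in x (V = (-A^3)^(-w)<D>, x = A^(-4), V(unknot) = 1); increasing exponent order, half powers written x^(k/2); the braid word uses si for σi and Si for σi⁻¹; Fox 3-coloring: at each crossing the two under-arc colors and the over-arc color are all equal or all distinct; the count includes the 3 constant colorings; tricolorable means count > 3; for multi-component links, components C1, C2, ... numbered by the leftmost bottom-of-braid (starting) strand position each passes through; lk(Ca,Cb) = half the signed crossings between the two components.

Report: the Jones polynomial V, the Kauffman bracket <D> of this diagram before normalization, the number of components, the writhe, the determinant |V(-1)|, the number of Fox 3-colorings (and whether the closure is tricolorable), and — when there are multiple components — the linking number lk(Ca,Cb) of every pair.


V(x) = -x^-6 + x^-5 - x^-4 + 2x^-3 - x^-2 + x^-1
bracket: A^-8 - A^-4 + 2 - A^4 + A^8 - A^12, w = -4
1 component, writhe -4, over 10 crossings
det 7, colorings 3 of 3^10 — not tricolorable
observation: w = -4 shifts under R1 moves; the (-A^3)^(4) factor cancels that in V


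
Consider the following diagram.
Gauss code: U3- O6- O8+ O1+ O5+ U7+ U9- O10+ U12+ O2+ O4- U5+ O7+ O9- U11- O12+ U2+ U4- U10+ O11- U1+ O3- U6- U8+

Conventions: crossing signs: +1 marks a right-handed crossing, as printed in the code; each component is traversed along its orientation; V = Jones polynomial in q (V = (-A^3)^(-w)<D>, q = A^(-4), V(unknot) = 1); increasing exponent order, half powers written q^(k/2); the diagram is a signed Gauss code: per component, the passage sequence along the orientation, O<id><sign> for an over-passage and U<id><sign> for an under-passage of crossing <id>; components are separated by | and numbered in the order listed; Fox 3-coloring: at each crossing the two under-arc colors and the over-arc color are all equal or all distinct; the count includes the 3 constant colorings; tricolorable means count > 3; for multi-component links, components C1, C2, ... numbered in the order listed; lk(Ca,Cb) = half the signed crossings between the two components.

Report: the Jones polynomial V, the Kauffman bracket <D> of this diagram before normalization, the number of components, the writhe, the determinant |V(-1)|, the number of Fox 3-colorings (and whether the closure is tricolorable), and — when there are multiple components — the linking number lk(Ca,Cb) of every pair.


Jones polynomial: V(q) = 1
<D> = A^6; writhe +2
components 1, writhe +2 (12 crossings)
3-colorings: 3 of 3^12, det 1 — not tricolorable
note: w = +2 (over 12 crossings) is diagram-only; (-A^3)^(-2) removes it from V


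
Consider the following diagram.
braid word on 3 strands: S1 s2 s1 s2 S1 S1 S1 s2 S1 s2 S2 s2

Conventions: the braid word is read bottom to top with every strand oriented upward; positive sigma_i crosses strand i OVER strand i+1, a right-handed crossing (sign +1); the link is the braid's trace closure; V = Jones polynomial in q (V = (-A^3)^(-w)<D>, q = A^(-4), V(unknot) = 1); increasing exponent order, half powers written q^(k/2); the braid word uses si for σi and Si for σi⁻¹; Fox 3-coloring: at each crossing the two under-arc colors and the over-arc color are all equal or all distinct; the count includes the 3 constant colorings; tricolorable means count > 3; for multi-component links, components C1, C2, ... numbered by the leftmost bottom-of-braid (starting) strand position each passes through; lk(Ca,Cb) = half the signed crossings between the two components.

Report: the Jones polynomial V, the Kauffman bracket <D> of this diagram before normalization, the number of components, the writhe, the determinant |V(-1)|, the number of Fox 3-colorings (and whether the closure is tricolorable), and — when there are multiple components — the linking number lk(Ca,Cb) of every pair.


V = -q^-3 + 2q^-2 - 2q^-1 + 3 - 2q + 2q^2 - q^3
<D> = -A^-12 + 2A^-8 - 2A^-4 + 3 - 2A^4 + 2A^8 - A^12 (w = 0)
1 component over 12 crossings, w = 0
3 Fox colorings among 3^12, |V(-1)| = 13: not tricolorable
why: the span of V is 6, forcing >= 6 crossings in any diagram


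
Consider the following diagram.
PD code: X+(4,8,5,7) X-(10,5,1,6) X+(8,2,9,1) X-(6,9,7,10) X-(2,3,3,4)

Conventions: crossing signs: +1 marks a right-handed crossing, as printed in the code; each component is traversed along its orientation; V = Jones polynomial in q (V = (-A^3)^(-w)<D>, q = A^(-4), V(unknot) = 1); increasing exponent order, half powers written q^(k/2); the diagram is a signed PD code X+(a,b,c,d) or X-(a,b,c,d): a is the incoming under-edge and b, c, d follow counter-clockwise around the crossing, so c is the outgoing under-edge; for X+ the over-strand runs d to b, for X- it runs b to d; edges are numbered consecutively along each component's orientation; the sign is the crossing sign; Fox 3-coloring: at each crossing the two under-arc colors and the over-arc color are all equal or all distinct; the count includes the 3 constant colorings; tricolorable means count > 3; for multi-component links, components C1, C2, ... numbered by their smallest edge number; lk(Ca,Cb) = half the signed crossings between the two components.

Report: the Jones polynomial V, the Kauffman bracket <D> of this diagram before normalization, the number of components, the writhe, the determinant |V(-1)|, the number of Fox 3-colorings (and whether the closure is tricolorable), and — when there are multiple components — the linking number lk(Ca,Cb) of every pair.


Jones polynomial: V(q) = q^-2 - q^-1 + 1 - q + q^2
<D> = -A^-11 + A^-7 - A^-3 + A - A^5; writhe -1
components 1, writhe -1 (5 crossings)
3-colorings: 3 of 3^5, det 5 — not tricolorable
note: V spans 4 powers of q: at least 4 crossings in any diagram


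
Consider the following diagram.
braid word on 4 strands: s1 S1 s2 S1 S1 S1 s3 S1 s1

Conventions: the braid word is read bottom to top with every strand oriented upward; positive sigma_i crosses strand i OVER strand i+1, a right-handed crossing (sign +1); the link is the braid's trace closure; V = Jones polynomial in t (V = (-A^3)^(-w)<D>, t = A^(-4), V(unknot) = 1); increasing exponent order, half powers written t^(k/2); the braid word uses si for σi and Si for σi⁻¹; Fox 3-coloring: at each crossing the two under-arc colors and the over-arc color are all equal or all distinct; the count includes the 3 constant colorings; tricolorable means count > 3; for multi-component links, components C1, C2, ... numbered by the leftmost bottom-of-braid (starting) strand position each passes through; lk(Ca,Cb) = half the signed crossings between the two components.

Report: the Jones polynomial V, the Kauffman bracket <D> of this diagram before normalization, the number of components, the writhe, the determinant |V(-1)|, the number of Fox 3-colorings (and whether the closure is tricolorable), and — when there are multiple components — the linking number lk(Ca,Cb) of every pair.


Jones polynomial: V(t) = -t^-4 + t^-3 + t^-1
<D> = -A - A^9 + A^13; writhe -1
components 1, writhe -1 (9 crossings)
3-colorings: 9 of 3^9, det 3 — tricolorable
note: the word shrinks to σ2 σ1⁻¹ σ1⁻¹ σ1⁻¹ σ3 after cancelling


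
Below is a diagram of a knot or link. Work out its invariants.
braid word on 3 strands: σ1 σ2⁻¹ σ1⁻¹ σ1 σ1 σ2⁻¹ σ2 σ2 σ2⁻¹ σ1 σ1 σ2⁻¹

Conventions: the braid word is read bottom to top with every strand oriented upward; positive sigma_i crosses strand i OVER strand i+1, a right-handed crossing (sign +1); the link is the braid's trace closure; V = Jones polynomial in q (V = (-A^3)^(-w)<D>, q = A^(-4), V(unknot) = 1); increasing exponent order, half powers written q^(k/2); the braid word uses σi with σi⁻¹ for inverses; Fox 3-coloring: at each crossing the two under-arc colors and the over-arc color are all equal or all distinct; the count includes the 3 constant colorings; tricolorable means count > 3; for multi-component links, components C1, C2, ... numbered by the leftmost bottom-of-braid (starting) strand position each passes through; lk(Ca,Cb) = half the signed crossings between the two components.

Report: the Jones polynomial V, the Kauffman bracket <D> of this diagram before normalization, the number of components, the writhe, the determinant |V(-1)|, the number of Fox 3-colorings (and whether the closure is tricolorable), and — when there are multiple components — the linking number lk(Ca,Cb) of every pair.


V = q^-1 - 1 + 2q - 2q^2 + 2q^3 - 2q^4 + q^5
<D> = A^-14 - 2A^-10 + 2A^-6 - 2A^-2 + 2A^2 - A^6 + A^10 (w = +2)
1 component over 12 crossings, w = +2
3 Fox colorings among 3^12, |V(-1)| = 11: not tricolorable
why: w = +2 shifts under R1 moves; the (-A^3)^(-2) factor cancels that in V


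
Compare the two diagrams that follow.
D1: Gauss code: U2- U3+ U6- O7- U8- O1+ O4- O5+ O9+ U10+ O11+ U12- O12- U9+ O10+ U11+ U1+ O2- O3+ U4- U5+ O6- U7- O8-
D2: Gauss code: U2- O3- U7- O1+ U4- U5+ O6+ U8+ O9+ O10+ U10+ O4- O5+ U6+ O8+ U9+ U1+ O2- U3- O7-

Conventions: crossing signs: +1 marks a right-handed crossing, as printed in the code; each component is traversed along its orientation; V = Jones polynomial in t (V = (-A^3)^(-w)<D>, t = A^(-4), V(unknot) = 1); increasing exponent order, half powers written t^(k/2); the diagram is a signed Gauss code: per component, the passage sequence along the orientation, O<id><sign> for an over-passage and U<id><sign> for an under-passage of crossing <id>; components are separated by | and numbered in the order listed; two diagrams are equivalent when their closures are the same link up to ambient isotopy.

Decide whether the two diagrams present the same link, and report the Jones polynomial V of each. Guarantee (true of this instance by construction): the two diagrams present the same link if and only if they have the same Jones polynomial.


equivalent: yes
D1 (bracket -A^-12 + A^-8 - A^-4 + 3 - A^4 + A^8 - A^12; 12 crossings at w = 0): V = -t^-3 + t^-2 - t^-1 + 3 - t + t^2 - t^3
V(D2) = -t^-3 + t^-2 - t^-1 + 3 - t + t^2 - t^3  [10 crossings, <D> = -A^-6 + A^-2 - A^2 + 3A^6 - A^10 + A^14 - A^18, w = +2]
observation: all 2 diagrams share one V(t), hence one class


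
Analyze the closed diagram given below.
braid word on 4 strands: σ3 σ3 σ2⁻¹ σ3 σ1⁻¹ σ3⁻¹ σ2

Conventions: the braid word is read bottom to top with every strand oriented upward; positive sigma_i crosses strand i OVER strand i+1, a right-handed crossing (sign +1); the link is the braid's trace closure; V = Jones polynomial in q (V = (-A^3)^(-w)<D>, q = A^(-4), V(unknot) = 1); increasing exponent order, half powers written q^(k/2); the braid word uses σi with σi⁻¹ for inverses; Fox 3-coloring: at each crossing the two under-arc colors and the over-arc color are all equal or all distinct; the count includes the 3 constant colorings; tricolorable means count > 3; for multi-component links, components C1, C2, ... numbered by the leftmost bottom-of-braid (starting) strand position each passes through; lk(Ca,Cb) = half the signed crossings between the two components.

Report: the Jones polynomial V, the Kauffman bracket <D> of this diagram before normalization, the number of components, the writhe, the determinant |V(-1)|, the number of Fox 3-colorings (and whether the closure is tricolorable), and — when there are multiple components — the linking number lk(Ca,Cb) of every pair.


Jones polynomial: V(q) = 1 + q + q^2 + q^3
<D> = -A^-9 - A^-5 - A^-1 - A^3; writhe +1
components 3, writhe +1 (7 crossings)
linking number lk(C1,C2) = 0
lk(C1,C3): +1
lk(C2,C3) = 0
3-colorings: 9 of 3^7, det 0 — tricolorable
note: summing lk over 3 pairs gives +1


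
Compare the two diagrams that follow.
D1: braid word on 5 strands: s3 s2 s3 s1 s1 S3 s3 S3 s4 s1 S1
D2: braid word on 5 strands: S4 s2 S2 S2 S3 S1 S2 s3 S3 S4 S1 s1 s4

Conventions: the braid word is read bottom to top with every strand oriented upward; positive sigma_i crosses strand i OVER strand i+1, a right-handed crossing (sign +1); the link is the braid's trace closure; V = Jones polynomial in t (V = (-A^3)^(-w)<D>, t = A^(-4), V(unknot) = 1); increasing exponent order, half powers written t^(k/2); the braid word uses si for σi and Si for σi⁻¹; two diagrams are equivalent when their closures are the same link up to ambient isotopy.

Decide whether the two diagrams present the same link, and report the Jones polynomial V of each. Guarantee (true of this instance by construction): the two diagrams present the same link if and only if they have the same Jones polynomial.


equivalent: no
D1 (bracket A^5 + A^13; 11 crossings at w = +5): V = -t^(1/2) - t^(5/2)
V(D2) = -t^(-5/2) - t^(-1/2)  [13 crossings, <D> = A^-13 + A^-5, w = -5]
observation: comparing 2 Jones polynomials yields 2 groups


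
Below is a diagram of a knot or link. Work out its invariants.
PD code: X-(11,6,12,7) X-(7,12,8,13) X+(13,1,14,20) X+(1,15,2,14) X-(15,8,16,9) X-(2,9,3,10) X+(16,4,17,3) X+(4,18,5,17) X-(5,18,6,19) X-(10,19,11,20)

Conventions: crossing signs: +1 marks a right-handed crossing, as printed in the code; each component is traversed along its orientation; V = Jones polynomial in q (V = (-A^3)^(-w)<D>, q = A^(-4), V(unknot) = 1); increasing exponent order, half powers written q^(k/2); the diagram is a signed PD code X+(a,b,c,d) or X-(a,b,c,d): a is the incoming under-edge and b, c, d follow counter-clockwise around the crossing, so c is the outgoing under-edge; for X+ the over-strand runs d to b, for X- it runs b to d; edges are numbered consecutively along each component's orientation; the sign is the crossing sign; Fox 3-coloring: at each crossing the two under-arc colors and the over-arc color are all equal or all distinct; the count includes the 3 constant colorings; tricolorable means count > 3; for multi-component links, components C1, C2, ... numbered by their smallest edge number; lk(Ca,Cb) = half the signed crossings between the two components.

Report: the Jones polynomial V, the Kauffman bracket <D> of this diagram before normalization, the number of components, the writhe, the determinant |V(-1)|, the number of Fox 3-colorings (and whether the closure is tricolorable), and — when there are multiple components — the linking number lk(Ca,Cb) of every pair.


Jones polynomial: V(q) = -q^-5 + q^-4 - q^-3 + 2q^-2 - q^-1 + 2 - q
<D> = -A^-10 + 2A^-6 - A^-2 + 2A^2 - A^6 + A^10 - A^14; writhe -2
components 1, writhe -2 (10 crossings)
3-colorings: 9 of 3^10, det 9 — tricolorable
note: w = -2 (over 10 crossings) is diagram-only; (-A^3)^(2) removes it from V


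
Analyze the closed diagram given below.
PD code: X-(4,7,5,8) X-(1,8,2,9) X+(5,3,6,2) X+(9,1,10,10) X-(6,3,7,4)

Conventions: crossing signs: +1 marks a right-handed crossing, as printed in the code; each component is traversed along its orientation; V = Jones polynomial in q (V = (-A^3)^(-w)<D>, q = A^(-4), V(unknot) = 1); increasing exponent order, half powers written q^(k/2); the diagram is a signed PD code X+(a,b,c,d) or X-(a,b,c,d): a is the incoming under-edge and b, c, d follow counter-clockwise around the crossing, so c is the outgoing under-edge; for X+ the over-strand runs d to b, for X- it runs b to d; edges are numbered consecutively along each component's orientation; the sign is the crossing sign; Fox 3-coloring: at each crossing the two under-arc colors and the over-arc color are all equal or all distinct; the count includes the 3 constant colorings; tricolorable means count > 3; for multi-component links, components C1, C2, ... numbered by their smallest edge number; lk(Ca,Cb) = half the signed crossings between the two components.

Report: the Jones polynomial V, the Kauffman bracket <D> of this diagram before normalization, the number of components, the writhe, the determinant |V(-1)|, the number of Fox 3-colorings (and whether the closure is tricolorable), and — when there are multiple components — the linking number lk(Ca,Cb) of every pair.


V = 1
<D> = -A^-3 (w = -1)
1 component over 5 crossings, w = -1
3 Fox colorings among 3^5, |V(-1)| = 1: not tricolorable
why: w = -1 shifts under R1 moves; the (-A^3)^(1) factor cancels that in V
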